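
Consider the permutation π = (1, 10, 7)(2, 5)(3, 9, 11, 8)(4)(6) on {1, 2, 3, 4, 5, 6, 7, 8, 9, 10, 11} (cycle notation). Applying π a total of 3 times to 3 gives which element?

3 lies in the 4-cycle (3, 9, 11, 8).
Stepping 3 places around the cycle: 3 → 9 → 11 → 8.

8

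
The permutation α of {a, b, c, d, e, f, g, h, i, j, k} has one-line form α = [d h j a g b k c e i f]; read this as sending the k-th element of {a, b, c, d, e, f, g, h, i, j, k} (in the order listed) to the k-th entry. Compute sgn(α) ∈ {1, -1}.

In disjoint-cycle form the cycle lengths are 9, 2.
A cycle is odd iff its length is even; α has 1 even-length cycle, so sgn(α) = (−1)^1 and α is odd.

-1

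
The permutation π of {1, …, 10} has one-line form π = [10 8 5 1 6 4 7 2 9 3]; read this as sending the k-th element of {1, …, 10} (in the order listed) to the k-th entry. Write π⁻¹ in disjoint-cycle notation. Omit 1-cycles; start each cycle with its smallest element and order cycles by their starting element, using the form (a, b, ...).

(1, 4, 6, 5, 3, 10)(2, 8)

First write π in disjoint cycles: (1, 10, 3, 5, 6, 4)(2, 8).
Reversing each cycle (and rotating so the smallest element leads) gives π⁻¹ = (1, 4, 6, 5, 3, 10)(2, 8).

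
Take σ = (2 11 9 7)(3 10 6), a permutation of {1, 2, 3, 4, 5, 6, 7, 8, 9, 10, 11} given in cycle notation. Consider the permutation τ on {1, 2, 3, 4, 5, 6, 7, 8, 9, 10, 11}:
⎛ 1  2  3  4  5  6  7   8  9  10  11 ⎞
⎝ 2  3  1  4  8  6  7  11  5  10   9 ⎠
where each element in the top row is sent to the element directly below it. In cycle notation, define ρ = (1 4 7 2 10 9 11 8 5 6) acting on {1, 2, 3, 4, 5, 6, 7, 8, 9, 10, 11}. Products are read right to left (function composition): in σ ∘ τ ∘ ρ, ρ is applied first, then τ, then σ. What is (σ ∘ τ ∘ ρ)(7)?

Apply the permutations in order: ρ(7) = 2, then τ(2) = 3, then σ(3) = 10. So (σ ∘ τ ∘ ρ)(7) = 10.

10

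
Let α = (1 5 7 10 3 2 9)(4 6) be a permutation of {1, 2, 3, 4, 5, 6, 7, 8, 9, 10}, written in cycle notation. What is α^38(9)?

7

9 lies in the 7-cycle (1 5 7 10 3 2 9).
On a 7-cycle, α^7 is the identity, so α^38 = α^3 there (38 ≡ 3 mod 7).
Stepping 3 places around the cycle: 9 → 1 → 5 → 7.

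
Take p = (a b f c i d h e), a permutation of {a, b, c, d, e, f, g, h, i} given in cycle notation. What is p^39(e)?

h

e lies in the 8-cycle (a b f c i d h e).
Since the cycle has length 8, p^39 acts on it the same as p^7 (39 mod 8 = 7).
Advancing 7 steps from e: e → a → b → f → c → i → d → h.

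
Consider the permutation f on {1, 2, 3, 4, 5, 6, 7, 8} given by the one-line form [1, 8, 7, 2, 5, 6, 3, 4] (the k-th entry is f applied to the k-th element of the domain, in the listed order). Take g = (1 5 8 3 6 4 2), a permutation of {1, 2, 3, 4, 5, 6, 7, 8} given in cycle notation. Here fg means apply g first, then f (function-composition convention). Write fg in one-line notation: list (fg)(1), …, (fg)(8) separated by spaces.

(fg)(x) = f(g(x)). Computing each image: f(g(1)) = f(5) = 5, f(g(2)) = f(1) = 1, f(g(3)) = f(6) = 6, f(g(4)) = f(2) = 8, f(g(5)) = f(8) = 4, f(g(6)) = f(4) = 2, f(g(7)) = f(7) = 3, f(g(8)) = f(3) = 7.
Hence fg = [5 1 6 8 4 2 3 7].

5 1 6 8 4 2 3 7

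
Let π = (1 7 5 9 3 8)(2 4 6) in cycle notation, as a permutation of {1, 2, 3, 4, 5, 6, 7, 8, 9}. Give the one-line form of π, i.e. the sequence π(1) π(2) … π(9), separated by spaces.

Image by image: 1→7, 2→4, 3→8, 4→6, 5→9, 6→2, 7→5, 8→1, 9→3.
Listing these in domain order gives 7 4 8 6 9 2 5 1 3.

7 4 8 6 9 2 5 1 3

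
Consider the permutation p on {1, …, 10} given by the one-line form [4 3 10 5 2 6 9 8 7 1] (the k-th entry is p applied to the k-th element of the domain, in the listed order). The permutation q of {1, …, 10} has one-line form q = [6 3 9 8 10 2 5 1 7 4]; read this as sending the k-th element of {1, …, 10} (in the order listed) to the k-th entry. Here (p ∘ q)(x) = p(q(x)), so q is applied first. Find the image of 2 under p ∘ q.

10

q(2) = 3, then p(3) = 10; composing gives (p ∘ q)(2) = 10.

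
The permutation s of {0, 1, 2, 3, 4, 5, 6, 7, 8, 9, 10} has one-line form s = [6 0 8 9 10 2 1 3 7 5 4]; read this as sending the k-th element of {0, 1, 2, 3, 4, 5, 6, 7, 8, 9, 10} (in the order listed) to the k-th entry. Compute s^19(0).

6

Tracing 0 → 6 → … returns to 0 after 3 steps, so 0 lies in a 3-cycle (0, 6, 1).
Powers repeat with period 3 on this cycle, and 19 mod 3 = 1, so s^19(0) = s^1(0).
Stepping 1 place around the cycle: 0 → 6.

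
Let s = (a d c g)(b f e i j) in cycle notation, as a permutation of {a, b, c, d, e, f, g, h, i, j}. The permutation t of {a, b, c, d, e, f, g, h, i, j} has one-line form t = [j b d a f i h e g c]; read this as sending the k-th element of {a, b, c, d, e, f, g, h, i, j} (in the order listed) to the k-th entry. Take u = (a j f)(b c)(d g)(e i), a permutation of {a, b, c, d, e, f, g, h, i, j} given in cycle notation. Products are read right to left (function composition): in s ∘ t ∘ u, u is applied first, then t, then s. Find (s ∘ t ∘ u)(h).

Apply the permutations in order: u(h) = h, then t(h) = e, then s(e) = i. So (s ∘ t ∘ u)(h) = i.

i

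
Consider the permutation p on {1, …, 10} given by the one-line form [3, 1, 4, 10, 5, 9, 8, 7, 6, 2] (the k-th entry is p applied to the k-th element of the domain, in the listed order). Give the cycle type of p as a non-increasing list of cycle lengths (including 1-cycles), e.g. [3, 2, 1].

[5, 2, 2, 1]

The disjoint cycles are (1, 3, 4, 10, 2)(5)(6, 9)(7, 8), with lengths 5, 2, 2, 1 in non-increasing order.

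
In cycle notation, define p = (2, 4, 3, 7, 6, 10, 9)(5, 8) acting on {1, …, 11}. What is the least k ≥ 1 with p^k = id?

14

The disjoint cycles have lengths 7, 2, 1, 1.
Since disjoint cycles commute, ord(p) = lcm(7, 2) = 14.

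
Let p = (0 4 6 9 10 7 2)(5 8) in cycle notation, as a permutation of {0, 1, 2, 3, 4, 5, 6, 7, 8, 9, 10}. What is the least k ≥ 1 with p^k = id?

14

The cycle type of p is (7, 2, 1, 1).
Since disjoint cycles commute, ord(p) = lcm(7, 2) = 14.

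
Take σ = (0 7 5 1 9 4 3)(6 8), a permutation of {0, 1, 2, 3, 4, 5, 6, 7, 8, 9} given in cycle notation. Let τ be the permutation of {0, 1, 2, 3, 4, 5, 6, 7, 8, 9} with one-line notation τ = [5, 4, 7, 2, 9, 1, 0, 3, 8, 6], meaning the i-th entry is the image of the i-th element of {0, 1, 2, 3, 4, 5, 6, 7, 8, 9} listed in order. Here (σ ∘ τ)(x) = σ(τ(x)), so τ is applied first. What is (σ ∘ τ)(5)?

9

τ(5) = 1, then σ(1) = 9; composing gives (σ ∘ τ)(5) = 9.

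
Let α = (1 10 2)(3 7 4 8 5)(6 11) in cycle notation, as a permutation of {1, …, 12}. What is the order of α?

30

The disjoint cycles have lengths 5, 3, 2, 1, 1.
Since disjoint cycles commute, ord(α) = lcm(5, 3, 2) = 30.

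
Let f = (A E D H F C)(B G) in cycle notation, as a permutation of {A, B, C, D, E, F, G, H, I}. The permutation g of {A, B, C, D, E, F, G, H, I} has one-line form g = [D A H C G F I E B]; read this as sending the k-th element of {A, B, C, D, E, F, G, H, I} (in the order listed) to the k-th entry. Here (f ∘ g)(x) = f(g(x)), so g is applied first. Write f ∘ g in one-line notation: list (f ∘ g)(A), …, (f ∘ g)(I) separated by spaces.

H E F A B C I D G

(f ∘ g)(x) = f(g(x)). Computing each image: f(g(A)) = f(D) = H, f(g(B)) = f(A) = E, f(g(C)) = f(H) = F, f(g(D)) = f(C) = A, f(g(E)) = f(G) = B, f(g(F)) = f(F) = C, f(g(G)) = f(I) = I, f(g(H)) = f(E) = D, f(g(I)) = f(B) = G.
Hence f ∘ g = [H E F A B C I D G].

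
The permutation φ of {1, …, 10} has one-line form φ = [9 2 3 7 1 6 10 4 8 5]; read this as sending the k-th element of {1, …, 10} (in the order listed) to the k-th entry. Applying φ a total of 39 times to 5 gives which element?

Tracing 5 → 1 → … returns to 5 after 7 steps, so 5 lies in a 7-cycle (1 9 8 4 7 10 5).
Since the cycle has length 7, φ^39 acts on it the same as φ^4 (39 mod 7 = 4).
Stepping 4 places around the cycle: 5 → 1 → 9 → 8 → 4.

4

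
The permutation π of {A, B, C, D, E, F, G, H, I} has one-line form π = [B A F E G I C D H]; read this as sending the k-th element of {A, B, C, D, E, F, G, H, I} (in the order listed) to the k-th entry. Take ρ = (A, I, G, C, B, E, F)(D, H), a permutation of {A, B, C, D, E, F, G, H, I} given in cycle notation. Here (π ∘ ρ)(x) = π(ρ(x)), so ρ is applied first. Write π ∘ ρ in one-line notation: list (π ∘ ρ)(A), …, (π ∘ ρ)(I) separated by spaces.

(π ∘ ρ)(x) = π(ρ(x)). Computing each image: π(ρ(A)) = π(I) = H, π(ρ(B)) = π(E) = G, π(ρ(C)) = π(B) = A, π(ρ(D)) = π(H) = D, π(ρ(E)) = π(F) = I, π(ρ(F)) = π(A) = B, π(ρ(G)) = π(C) = F, π(ρ(H)) = π(D) = E, π(ρ(I)) = π(G) = C.
Hence π ∘ ρ = [H G A D I B F E C].

H G A D I B F E C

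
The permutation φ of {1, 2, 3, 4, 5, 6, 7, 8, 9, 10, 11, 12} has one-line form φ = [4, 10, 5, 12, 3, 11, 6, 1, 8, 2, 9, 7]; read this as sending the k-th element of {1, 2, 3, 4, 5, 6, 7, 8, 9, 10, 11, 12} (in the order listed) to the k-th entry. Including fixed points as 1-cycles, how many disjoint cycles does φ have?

3

The cycle decomposition is (1, 4, 12, 7, 6, 11, 9, 8)(2, 10)(3, 5), which has 3 cycles (counting 1-cycles).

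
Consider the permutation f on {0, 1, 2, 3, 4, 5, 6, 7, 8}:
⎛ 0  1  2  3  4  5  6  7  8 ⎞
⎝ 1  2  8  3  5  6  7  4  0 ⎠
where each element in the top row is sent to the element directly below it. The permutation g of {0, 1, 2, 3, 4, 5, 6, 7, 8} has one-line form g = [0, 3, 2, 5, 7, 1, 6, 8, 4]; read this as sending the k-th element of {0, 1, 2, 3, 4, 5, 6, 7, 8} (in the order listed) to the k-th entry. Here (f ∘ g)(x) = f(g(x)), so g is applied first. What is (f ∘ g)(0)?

First apply g: g(0) = 0, then f(0) = 1. Thus (f ∘ g)(0) = 1.

1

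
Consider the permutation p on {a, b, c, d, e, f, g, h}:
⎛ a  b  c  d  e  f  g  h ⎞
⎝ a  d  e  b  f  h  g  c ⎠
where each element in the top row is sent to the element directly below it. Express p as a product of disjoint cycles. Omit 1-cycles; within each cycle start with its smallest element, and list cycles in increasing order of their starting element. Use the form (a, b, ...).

(b, d)(c, e, f, h)

From b: b → d → b, closing the cycle (b, d).
Repeating from the next unused element and collecting all non-trivial cycles gives (b, d)(c, e, f, h).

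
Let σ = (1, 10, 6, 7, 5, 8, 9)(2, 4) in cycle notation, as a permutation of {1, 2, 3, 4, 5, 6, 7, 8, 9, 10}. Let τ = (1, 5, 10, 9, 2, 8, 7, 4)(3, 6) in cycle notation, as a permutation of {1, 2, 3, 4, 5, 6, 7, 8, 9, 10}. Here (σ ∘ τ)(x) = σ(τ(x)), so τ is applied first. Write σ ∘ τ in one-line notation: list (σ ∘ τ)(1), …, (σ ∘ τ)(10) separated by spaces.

8 9 7 10 6 3 2 5 4 1

(σ ∘ τ)(x) = σ(τ(x)). Computing each image: σ(τ(1)) = σ(5) = 8, σ(τ(2)) = σ(8) = 9, σ(τ(3)) = σ(6) = 7, σ(τ(4)) = σ(1) = 10, σ(τ(5)) = σ(10) = 6, σ(τ(6)) = σ(3) = 3, σ(τ(7)) = σ(4) = 2, σ(τ(8)) = σ(7) = 5, σ(τ(9)) = σ(2) = 4, σ(τ(10)) = σ(9) = 1.
Hence σ ∘ τ = [8 9 7 10 6 3 2 5 4 1].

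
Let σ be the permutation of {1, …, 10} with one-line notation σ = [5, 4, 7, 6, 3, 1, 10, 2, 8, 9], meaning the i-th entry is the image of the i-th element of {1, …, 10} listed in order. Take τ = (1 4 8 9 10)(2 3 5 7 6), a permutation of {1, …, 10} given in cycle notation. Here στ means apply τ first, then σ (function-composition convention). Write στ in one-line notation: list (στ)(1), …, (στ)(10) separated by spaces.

(στ)(x) = σ(τ(x)). Computing each image: σ(τ(1)) = σ(4) = 6, σ(τ(2)) = σ(3) = 7, σ(τ(3)) = σ(5) = 3, σ(τ(4)) = σ(8) = 2, σ(τ(5)) = σ(7) = 10, σ(τ(6)) = σ(2) = 4, σ(τ(7)) = σ(6) = 1, σ(τ(8)) = σ(9) = 8, σ(τ(9)) = σ(10) = 9, σ(τ(10)) = σ(1) = 5.
Hence στ = [6 7 3 2 10 4 1 8 9 5].

6 7 3 2 10 4 1 8 9 5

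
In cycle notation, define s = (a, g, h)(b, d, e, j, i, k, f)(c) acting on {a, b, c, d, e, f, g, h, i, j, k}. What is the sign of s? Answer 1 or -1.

1

The cycle lengths are 7, 3, 1.
A cycle is odd iff its length is even; s has 0 even-length cycles, so sgn(s) = (−1)^0 and s is even.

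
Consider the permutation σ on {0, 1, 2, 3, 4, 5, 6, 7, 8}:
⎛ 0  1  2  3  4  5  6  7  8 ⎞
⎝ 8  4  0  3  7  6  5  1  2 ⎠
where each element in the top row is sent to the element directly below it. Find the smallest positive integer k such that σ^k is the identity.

6

Decomposing into disjoint cycles gives cycle lengths 3, 3, 2, 1.
The order of σ is the least common multiple of its cycle lengths: lcm(3, 3, 2) = 6.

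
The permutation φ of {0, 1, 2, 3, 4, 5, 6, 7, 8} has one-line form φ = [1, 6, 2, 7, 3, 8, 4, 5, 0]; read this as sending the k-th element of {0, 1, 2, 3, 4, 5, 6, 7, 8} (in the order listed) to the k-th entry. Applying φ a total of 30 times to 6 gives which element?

Tracing 6 → 4 → … returns to 6 after 8 steps, so 6 lies in an 8-cycle (0 1 6 4 3 7 5 8).
Since the cycle has length 8, φ^30 acts on it the same as φ^6 (30 mod 8 = 6).
Stepping 6 places around the cycle: 6 → 4 → 3 → 7 → 5 → 8 → 0.

0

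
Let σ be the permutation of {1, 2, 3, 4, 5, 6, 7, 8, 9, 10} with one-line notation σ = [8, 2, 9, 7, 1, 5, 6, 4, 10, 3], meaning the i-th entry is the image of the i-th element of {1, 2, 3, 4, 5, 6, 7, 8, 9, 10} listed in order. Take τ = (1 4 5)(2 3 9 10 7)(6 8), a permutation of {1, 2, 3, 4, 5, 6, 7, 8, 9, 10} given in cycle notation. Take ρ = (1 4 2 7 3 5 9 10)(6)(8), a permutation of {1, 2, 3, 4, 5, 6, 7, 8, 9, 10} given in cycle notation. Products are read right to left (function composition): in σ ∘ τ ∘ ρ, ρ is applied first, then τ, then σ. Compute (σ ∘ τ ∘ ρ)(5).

3

(σ ∘ τ ∘ ρ)(5) = σ(τ(ρ(5))). ρ(5) = 9, then τ(9) = 10, then σ(10) = 3, so the result is 3.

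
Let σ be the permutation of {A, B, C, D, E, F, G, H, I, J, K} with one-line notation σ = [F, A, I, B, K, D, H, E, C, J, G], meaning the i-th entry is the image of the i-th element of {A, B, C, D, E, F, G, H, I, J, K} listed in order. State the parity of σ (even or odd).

In disjoint-cycle form the cycle lengths are 4, 4, 2, 1.
A cycle of length ℓ contributes ℓ−1 transpositions, so σ is a product of 3 + 3 + 1 = 7 transpositions — odd.

odd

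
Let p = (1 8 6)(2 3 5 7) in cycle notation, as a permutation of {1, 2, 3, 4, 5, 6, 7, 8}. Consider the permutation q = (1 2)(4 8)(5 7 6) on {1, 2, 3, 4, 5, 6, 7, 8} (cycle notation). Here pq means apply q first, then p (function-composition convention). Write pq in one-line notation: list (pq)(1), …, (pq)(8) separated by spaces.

(pq)(x) = p(q(x)). Computing each image: p(q(1)) = p(2) = 3, p(q(2)) = p(1) = 8, p(q(3)) = p(3) = 5, p(q(4)) = p(8) = 6, p(q(5)) = p(7) = 2, p(q(6)) = p(5) = 7, p(q(7)) = p(6) = 1, p(q(8)) = p(4) = 4.
Hence pq = [3 8 5 6 2 7 1 4].

3 8 5 6 2 7 1 4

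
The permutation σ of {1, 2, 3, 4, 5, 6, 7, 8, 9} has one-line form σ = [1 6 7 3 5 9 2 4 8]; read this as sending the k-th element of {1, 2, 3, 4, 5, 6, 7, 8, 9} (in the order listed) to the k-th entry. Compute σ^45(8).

7

Tracing 8 → 4 → … returns to 8 after 7 steps, so 8 lies in a 7-cycle (2, 6, 9, 8, 4, 3, 7).
Powers repeat with period 7 on this cycle, and 45 mod 7 = 3, so σ^45(8) = σ^3(8).
Stepping 3 places around the cycle: 8 → 4 → 3 → 7.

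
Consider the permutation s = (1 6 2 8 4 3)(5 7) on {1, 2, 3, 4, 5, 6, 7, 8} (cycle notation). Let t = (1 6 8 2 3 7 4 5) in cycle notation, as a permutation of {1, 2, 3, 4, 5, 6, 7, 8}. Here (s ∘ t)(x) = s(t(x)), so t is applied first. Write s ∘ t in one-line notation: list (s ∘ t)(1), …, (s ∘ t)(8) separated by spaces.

(s ∘ t)(x) = s(t(x)). Computing each image: s(t(1)) = s(6) = 2, s(t(2)) = s(3) = 1, s(t(3)) = s(7) = 5, s(t(4)) = s(5) = 7, s(t(5)) = s(1) = 6, s(t(6)) = s(8) = 4, s(t(7)) = s(4) = 3, s(t(8)) = s(2) = 8.
Hence s ∘ t = [2 1 5 7 6 4 3 8].

2 1 5 7 6 4 3 8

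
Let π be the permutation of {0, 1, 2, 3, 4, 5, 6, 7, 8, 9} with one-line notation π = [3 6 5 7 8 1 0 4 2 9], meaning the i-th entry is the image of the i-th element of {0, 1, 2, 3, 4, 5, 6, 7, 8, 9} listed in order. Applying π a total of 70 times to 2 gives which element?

Tracing 2 → 5 → … returns to 2 after 9 steps, so 2 lies in a 9-cycle (0, 3, 7, 4, 8, 2, 5, 1, 6).
On a 9-cycle, π^9 is the identity, so π^70 = π^7 there (70 ≡ 7 mod 9).
Advancing 7 steps from 2: 2 → 5 → 1 → 6 → 0 → 3 → 7 → 4.

4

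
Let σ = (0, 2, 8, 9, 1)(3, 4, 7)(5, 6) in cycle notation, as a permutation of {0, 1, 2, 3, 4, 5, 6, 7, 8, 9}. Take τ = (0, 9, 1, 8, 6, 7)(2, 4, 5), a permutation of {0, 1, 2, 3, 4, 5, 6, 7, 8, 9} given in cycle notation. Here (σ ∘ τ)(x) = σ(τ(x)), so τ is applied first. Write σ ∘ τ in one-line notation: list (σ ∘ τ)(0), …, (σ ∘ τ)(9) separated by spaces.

(σ ∘ τ)(x) = σ(τ(x)). Computing each image: σ(τ(0)) = σ(9) = 1, σ(τ(1)) = σ(8) = 9, σ(τ(2)) = σ(4) = 7, σ(τ(3)) = σ(3) = 4, σ(τ(4)) = σ(5) = 6, σ(τ(5)) = σ(2) = 8, σ(τ(6)) = σ(7) = 3, σ(τ(7)) = σ(0) = 2, σ(τ(8)) = σ(6) = 5, σ(τ(9)) = σ(1) = 0.
Hence σ ∘ τ = [1 9 7 4 6 8 3 2 5 0].

1 9 7 4 6 8 3 2 5 0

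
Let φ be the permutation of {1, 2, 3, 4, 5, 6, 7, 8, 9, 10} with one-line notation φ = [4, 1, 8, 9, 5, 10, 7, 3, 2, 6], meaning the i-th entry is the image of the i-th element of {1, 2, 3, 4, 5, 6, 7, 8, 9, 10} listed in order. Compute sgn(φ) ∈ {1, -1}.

In disjoint-cycle form the cycle lengths are 4, 2, 2, 1, 1.
A cycle of length ℓ contributes ℓ−1 transpositions, so φ is a product of 3 + 1 + 1 = 5 transpositions — odd.

-1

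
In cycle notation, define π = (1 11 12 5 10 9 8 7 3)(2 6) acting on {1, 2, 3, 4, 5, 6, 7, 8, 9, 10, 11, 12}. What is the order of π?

18

The cycle type of π is (9, 2, 1).
Since disjoint cycles commute, ord(π) = lcm(9, 2) = 18.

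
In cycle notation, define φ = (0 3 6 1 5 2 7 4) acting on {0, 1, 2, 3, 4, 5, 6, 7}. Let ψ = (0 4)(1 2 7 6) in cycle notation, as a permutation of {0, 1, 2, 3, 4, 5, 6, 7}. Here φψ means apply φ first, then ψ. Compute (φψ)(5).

7

First apply φ: φ(5) = 2, then ψ(2) = 7. Thus (φψ)(5) = 7.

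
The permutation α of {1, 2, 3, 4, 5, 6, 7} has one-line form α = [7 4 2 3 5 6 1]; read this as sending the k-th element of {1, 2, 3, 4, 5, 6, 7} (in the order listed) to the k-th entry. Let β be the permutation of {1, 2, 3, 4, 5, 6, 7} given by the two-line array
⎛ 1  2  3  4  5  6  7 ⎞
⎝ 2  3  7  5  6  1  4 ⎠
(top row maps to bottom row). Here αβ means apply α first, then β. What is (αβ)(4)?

(αβ)(4) = β(α(4)). α(4) = 3, then β(3) = 7. So (αβ)(4) = 7.

7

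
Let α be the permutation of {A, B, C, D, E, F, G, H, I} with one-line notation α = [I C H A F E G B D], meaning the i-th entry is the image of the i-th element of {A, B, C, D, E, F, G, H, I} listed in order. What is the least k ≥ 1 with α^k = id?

Writing α as disjoint cycles, the cycle lengths are 3, 3, 2, 1.
The order of α is the least common multiple of its cycle lengths: lcm(3, 3, 2) = 6.

6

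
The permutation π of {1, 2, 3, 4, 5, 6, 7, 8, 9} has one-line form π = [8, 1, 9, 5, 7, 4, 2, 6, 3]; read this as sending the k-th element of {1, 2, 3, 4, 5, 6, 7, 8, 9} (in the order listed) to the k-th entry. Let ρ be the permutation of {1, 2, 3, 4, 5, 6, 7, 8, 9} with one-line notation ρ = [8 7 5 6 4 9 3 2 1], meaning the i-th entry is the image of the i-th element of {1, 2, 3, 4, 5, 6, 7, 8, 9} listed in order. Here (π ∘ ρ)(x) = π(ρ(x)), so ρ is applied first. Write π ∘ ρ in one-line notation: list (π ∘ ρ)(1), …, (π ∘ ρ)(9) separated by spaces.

6 2 7 4 5 3 9 1 8

For each element, apply ρ then π: 1 → 8 → 6; 2 → 7 → 2; 3 → 5 → 7; 4 → 6 → 4; 5 → 4 → 5; 6 → 9 → 3; 7 → 3 → 9; 8 → 2 → 1; 9 → 1 → 8.
Collecting the images, π ∘ ρ = [6 2 7 4 5 3 9 1 8].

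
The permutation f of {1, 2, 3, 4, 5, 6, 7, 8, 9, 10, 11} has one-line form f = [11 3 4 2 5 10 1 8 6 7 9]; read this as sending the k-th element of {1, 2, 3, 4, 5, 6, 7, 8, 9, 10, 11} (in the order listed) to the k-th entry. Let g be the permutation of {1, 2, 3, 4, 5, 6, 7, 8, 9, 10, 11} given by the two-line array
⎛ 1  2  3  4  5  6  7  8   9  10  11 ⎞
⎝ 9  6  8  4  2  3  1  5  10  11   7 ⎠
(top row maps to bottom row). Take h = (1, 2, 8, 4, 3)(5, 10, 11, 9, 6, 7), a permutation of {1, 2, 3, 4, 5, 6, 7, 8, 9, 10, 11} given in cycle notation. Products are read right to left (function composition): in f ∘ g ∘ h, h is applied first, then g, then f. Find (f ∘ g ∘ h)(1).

10

Apply the permutations in order: h(1) = 2, then g(2) = 6, then f(6) = 10. So (f ∘ g ∘ h)(1) = 10.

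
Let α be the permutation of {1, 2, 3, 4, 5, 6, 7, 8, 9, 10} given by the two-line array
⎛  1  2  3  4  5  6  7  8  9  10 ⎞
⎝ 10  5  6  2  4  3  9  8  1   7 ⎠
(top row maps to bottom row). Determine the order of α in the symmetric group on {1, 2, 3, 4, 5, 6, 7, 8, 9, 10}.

12

Writing α as disjoint cycles, the cycle lengths are 4, 3, 2, 1.
The order of α is the least common multiple of its cycle lengths: lcm(4, 3, 2) = 12.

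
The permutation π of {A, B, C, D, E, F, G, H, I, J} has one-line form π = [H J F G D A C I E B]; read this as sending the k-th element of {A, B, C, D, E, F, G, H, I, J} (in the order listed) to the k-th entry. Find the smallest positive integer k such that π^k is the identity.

8

Writing π as disjoint cycles, the cycle lengths are 8, 2.
The order is lcm(8, 2) = 8.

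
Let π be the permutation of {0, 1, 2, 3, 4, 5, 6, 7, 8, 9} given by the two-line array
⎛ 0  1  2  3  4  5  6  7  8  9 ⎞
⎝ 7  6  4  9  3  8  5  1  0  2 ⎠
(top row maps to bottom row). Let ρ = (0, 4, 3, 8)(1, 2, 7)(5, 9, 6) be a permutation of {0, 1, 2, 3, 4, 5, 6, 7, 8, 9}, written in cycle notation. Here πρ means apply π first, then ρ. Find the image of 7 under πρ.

First apply π: π(7) = 1, then ρ(1) = 2. Thus (πρ)(7) = 2.

2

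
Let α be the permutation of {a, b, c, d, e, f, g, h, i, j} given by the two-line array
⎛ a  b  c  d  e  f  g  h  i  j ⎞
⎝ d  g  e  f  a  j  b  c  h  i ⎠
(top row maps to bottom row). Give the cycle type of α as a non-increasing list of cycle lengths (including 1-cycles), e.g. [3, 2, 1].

The disjoint cycles are (a d f j i h c e)(b g), with lengths 8, 2 in non-increasing order.

[8, 2]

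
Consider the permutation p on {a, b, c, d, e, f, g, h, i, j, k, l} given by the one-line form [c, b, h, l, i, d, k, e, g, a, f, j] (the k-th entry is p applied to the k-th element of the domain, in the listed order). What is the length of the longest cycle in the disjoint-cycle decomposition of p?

Decomposing into disjoint cycles gives (a, c, h, e, i, g, k, f, d, l, j); the longest has length 11.

11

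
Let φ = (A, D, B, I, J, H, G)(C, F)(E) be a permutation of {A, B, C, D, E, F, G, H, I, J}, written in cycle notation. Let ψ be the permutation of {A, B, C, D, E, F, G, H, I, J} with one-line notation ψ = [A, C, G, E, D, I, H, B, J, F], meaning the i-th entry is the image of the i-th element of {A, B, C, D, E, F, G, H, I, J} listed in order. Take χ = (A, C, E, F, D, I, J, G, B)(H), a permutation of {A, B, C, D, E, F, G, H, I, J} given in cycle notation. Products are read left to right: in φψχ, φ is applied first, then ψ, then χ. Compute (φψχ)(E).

I

Apply the permutations in order: φ(E) = E, then ψ(E) = D, then χ(D) = I. So (φψχ)(E) = I.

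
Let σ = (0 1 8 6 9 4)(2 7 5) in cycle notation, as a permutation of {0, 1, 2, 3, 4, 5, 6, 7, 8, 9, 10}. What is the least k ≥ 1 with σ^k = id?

The disjoint cycles have lengths 6, 3, 1, 1.
The order is lcm(6, 3) = 6.

6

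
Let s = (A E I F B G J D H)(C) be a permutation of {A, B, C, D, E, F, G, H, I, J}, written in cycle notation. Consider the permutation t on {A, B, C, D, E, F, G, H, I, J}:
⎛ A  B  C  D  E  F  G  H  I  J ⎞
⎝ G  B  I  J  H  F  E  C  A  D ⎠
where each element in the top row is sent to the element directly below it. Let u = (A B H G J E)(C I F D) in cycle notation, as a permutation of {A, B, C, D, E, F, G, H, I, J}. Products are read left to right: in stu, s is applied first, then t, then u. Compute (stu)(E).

Chase E: s(E) = I; t(I) = A; u(A) = B. Hence (stu)(E) = B.

B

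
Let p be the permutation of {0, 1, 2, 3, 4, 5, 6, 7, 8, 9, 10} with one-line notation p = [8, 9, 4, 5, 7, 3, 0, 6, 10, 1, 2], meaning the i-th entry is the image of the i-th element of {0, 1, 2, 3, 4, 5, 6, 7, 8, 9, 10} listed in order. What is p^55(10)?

8

Tracing 10 → 2 → … returns to 10 after 7 steps, so 10 lies in a 7-cycle (0 8 10 2 4 7 6).
Since the cycle has length 7, p^55 acts on it the same as p^6 (55 mod 7 = 6).
Advancing 6 steps from 10: 10 → 2 → 4 → 7 → 6 → 0 → 8.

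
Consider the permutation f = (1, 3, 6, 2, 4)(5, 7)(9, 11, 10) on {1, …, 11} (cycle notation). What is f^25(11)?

10

11 lies in the 3-cycle (9, 11, 10).
On a 3-cycle, f^3 is the identity, so f^25 = f^1 there (25 ≡ 1 mod 3).
Advancing 1 step from 11: 11 → 10.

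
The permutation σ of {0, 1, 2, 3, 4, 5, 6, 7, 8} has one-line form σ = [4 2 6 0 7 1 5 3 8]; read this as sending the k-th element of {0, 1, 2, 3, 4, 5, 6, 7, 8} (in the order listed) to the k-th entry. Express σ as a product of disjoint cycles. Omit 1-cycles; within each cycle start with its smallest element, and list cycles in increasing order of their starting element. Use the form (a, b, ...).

(0, 4, 7, 3)(1, 2, 6, 5)

From 0: 0 → 4 → 7 → 3 → 0, closing the cycle (0, 4, 7, 3).
Continuing from each remaining unvisited element yields (0, 4, 7, 3)(1, 2, 6, 5).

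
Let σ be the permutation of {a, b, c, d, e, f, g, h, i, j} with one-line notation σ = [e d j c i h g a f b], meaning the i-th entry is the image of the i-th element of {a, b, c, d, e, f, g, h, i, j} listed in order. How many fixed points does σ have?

The fixed points (elements with σ(x) = x) are {g}, so there is 1.

1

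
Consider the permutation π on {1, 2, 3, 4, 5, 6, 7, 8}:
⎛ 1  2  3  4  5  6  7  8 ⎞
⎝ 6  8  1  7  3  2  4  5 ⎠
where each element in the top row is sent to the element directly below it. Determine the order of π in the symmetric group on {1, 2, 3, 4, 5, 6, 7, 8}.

Decomposing into disjoint cycles gives cycle lengths 6, 2.
The order is lcm(6, 2) = 6.

6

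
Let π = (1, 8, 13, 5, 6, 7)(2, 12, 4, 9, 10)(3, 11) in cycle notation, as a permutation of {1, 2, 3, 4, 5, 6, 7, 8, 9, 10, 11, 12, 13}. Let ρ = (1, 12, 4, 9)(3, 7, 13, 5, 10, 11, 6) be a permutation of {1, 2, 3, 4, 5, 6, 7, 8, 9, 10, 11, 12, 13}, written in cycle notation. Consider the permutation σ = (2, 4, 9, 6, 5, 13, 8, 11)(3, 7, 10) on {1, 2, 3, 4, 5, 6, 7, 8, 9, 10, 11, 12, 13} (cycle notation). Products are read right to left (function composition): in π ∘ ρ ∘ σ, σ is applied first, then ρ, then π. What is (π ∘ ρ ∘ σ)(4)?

Apply the permutations in order: σ(4) = 9, then ρ(9) = 1, then π(1) = 8. So (π ∘ ρ ∘ σ)(4) = 8.

8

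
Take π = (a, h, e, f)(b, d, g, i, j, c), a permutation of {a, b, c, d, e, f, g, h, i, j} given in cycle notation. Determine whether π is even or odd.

The cycle lengths are 6, 4.
A cycle is odd iff its length is even; π has 2 even-length cycles, so sgn(π) = (−1)^2 and π is even.

even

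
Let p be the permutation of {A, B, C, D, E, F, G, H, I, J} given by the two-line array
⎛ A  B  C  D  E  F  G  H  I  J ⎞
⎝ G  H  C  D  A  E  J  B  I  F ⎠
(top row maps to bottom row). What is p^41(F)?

E

Tracing F → E → … returns to F after 5 steps, so F lies in a 5-cycle (A G J F E).
Powers repeat with period 5 on this cycle, and 41 mod 5 = 1, so p^41(F) = p^1(F).
Advancing 1 step from F: F → E.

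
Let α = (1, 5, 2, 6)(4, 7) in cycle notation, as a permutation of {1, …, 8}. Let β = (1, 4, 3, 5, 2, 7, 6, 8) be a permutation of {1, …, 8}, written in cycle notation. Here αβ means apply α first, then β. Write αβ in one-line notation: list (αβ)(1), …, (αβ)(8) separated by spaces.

2 8 5 6 7 4 3 1

For each element, apply α then β: 1 → 5 → 2; 2 → 6 → 8; 3 → 3 → 5; 4 → 7 → 6; 5 → 2 → 7; 6 → 1 → 4; 7 → 4 → 3; 8 → 8 → 1.
Collecting the images, αβ = [2 8 5 6 7 4 3 1].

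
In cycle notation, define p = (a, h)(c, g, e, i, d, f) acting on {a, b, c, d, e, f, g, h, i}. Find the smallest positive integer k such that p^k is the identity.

The disjoint cycles have lengths 6, 2, 1.
Since disjoint cycles commute, ord(p) = lcm(6, 2) = 6.

6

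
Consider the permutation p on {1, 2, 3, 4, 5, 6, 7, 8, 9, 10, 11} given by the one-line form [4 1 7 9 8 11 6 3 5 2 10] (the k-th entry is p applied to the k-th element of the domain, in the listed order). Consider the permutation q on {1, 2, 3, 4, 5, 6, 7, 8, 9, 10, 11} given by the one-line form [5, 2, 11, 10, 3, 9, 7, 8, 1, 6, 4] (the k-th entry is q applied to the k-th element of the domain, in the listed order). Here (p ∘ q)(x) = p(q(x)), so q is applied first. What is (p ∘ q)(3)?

10

q(3) = 11, then p(11) = 10; composing gives (p ∘ q)(3) = 10.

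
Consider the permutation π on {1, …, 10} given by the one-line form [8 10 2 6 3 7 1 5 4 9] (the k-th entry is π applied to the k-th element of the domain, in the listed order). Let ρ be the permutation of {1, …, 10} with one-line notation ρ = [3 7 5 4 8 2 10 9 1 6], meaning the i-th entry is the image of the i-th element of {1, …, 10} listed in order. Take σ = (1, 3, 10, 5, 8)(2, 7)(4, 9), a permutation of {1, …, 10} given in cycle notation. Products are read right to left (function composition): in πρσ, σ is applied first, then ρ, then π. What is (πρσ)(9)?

(πρσ)(9) = π(ρ(σ(9))). σ(9) = 4, then ρ(4) = 4, then π(4) = 6, so the result is 6.

6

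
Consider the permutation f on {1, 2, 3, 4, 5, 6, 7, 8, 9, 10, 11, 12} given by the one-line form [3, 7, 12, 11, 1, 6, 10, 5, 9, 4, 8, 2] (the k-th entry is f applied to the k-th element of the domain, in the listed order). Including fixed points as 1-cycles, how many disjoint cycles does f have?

The cycle decomposition is (1, 3, 12, 2, 7, 10, 4, 11, 8, 5)(6)(9), which has 3 cycles (counting 1-cycles).

3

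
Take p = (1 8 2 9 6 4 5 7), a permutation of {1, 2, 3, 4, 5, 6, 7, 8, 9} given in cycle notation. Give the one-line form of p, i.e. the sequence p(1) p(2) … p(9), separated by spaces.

Reading each image from the cycles: 1↦8, 2↦9, 3↦3, 4↦5, 5↦7, 6↦4, 7↦1, 8↦2, 9↦6.
So the one-line form is 8 9 3 5 7 4 1 2 6.

8 9 3 5 7 4 1 2 6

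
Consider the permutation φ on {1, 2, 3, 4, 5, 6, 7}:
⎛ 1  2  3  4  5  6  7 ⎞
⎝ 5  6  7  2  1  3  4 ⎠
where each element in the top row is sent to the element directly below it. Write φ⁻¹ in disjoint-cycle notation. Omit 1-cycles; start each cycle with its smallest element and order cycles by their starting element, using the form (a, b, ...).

The cycle decomposition of φ is (1, 5)(2, 6, 3, 7, 4).
The inverse reverses every cycle; in canonical form, φ⁻¹ = (1, 5)(2, 4, 7, 3, 6).

(1, 5)(2, 4, 7, 3, 6)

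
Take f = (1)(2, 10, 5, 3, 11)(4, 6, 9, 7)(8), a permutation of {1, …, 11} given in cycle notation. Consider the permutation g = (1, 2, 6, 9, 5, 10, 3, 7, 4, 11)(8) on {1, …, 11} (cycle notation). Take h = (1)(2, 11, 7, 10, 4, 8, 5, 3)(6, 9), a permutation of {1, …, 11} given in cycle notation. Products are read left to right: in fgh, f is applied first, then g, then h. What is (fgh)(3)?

1

Chase 3: f(3) = 11; g(11) = 1; h(1) = 1. Hence (fgh)(3) = 1.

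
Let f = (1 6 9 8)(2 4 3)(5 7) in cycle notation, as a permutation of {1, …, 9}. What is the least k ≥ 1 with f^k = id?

12

The cycle type of f is (4, 3, 2).
The order of f is the least common multiple of its cycle lengths: lcm(4, 3, 2) = 12.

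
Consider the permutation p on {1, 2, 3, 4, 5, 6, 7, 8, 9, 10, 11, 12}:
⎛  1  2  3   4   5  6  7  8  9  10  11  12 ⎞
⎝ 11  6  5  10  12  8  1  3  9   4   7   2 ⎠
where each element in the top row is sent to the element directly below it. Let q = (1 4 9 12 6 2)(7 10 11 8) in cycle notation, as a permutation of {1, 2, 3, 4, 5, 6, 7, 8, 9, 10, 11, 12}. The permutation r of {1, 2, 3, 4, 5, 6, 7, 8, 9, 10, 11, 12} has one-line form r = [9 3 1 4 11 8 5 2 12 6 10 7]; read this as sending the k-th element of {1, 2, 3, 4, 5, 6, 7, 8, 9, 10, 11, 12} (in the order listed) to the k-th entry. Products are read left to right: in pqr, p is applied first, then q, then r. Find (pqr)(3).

11

(pqr)(3) = r(q(p(3))). p(3) = 5, then q(5) = 5, then r(5) = 11, so the result is 11.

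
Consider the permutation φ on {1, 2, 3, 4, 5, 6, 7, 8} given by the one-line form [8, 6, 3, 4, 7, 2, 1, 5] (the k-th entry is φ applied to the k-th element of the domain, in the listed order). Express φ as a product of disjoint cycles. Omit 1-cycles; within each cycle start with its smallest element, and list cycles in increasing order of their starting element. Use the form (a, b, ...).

Iterating φ from 1 gives 1 → 8 → 5 → 7 → 1; that is the 4-cycle (1, 8, 5, 7).
Repeating from the next unused element and collecting all non-trivial cycles gives (1, 8, 5, 7)(2, 6).

(1, 8, 5, 7)(2, 6)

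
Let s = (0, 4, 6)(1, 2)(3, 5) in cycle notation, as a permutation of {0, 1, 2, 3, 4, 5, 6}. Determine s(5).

3

In the cycle (3, 5), 5 is followed by 3, so s(5) = 3.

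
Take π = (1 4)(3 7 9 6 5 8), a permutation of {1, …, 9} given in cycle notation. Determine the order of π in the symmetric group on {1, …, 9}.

6

The disjoint cycles have lengths 6, 2, 1.
The order is lcm(6, 2) = 6.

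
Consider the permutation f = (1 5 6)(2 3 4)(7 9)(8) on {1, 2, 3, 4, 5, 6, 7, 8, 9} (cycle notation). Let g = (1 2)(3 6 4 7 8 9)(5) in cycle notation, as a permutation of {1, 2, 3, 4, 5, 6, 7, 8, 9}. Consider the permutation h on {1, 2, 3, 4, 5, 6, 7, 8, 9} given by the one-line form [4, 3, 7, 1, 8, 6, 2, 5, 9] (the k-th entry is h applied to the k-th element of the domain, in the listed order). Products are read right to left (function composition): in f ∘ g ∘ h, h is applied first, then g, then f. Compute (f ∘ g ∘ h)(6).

(f ∘ g ∘ h)(6) = f(g(h(6))). h(6) = 6, then g(6) = 4, then f(4) = 2, so the result is 2.

2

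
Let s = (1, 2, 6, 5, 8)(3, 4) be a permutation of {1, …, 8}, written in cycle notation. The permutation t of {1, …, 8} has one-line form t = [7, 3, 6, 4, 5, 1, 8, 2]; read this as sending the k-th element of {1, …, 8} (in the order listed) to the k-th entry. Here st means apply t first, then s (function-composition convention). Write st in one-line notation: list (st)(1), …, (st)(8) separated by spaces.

7 4 5 3 8 2 1 6

(st)(x) = s(t(x)). Computing each image: s(t(1)) = s(7) = 7, s(t(2)) = s(3) = 4, s(t(3)) = s(6) = 5, s(t(4)) = s(4) = 3, s(t(5)) = s(5) = 8, s(t(6)) = s(1) = 2, s(t(7)) = s(8) = 1, s(t(8)) = s(2) = 6.
Hence st = [7 4 5 3 8 2 1 6].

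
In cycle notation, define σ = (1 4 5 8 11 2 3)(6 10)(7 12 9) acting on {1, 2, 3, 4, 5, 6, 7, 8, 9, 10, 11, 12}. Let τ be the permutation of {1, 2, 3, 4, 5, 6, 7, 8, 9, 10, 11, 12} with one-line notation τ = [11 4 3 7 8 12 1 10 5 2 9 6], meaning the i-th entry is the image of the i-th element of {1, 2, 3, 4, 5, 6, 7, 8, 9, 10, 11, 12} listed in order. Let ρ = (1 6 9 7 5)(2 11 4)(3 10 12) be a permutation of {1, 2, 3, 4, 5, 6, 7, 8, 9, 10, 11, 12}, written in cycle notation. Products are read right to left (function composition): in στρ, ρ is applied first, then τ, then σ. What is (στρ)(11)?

Apply the permutations in order: ρ(11) = 4, then τ(4) = 7, then σ(7) = 12. So (στρ)(11) = 12.

12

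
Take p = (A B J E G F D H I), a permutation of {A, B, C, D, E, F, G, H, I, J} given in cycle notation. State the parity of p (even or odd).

even

The cycle lengths are 9, 1.
A cycle is odd iff its length is even; p has 0 even-length cycles, so sgn(p) = (−1)^0 and p is even.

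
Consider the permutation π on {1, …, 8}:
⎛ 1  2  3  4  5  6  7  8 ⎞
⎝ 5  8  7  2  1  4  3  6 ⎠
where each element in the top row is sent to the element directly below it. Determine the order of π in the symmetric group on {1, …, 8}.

4

The disjoint-cycle form of π has cycle lengths 4, 2, 2.
The order of π is the least common multiple of its cycle lengths: lcm(4, 2, 2) = 4.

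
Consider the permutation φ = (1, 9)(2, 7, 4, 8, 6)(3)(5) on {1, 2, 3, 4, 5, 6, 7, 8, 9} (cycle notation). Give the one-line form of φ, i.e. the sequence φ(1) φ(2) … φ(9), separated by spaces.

9 7 3 8 5 2 4 6 1

Each element maps to the next entry in its cycle (wrapping to the front): 1→9, 2→7, 3→3, 4→8, 5→5, 6→2, 7→4, 8→6, 9→1.
So the one-line form is 9 7 3 8 5 2 4 6 1.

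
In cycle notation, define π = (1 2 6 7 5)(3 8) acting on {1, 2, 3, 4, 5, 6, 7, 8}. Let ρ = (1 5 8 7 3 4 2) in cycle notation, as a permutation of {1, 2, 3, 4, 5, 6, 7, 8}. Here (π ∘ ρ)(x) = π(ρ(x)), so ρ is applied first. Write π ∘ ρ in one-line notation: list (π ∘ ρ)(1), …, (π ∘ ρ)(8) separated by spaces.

1 2 4 6 3 7 8 5

(π ∘ ρ)(x) = π(ρ(x)). Computing each image: π(ρ(1)) = π(5) = 1, π(ρ(2)) = π(1) = 2, π(ρ(3)) = π(4) = 4, π(ρ(4)) = π(2) = 6, π(ρ(5)) = π(8) = 3, π(ρ(6)) = π(6) = 7, π(ρ(7)) = π(3) = 8, π(ρ(8)) = π(7) = 5.
Hence π ∘ ρ = [1 2 4 6 3 7 8 5].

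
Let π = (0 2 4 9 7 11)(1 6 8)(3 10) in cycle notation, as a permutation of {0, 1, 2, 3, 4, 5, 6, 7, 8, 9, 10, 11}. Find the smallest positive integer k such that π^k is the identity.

6

The cycle type of π is (6, 3, 2, 1).
The order is lcm(6, 3, 2) = 6.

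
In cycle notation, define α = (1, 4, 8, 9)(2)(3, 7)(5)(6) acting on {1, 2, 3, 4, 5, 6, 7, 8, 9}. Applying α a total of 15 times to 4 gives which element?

1

4 lies in the 4-cycle (1, 4, 8, 9).
On a 4-cycle, α^4 is the identity, so α^15 = α^3 there (15 ≡ 3 mod 4).
Stepping 3 places around the cycle: 4 → 8 → 9 → 1.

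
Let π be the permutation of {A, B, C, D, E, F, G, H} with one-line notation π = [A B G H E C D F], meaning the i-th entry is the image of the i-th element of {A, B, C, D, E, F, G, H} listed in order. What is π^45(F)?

F

Tracing F → C → … returns to F after 5 steps, so F lies in a 5-cycle (C, G, D, H, F).
Powers repeat with period 5 on this cycle, and 45 mod 5 = 0, so π^45(F) = π^0(F).
So π^45(F) = F.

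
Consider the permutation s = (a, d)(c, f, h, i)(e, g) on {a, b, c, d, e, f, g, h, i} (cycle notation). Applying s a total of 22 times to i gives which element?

i lies in the 4-cycle (c, f, h, i).
Powers repeat with period 4 on this cycle, and 22 mod 4 = 2, so s^22(i) = s^2(i).
Advancing 2 steps from i: i → c → f.

f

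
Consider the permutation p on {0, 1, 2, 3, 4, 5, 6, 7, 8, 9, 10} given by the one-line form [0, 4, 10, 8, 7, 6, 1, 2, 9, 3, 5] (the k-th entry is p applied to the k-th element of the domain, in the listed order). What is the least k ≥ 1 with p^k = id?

The disjoint-cycle form of p has cycle lengths 7, 3, 1.
Since disjoint cycles commute, ord(p) = lcm(7, 3) = 21.

21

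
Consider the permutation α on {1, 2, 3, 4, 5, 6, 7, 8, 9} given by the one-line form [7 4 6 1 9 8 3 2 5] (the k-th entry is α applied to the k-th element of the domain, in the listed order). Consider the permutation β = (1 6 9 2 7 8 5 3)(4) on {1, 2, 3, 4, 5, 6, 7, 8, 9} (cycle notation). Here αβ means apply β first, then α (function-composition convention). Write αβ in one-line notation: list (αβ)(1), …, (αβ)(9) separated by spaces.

Chase each element through β then α: 1 → 6 → 8; 2 → 7 → 3; 3 → 1 → 7; 4 → 4 → 1; 5 → 3 → 6; 6 → 9 → 5; 7 → 8 → 2; 8 → 5 → 9; 9 → 2 → 4.
Collecting the images, αβ = [8 3 7 1 6 5 2 9 4].

8 3 7 1 6 5 2 9 4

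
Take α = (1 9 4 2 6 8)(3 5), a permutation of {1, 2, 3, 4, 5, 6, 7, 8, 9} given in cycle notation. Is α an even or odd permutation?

even

The cycle lengths are 6, 2, 1.
A cycle is odd iff its length is even; α has 2 even-length cycles, so sgn(α) = (−1)^2 and α is even.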